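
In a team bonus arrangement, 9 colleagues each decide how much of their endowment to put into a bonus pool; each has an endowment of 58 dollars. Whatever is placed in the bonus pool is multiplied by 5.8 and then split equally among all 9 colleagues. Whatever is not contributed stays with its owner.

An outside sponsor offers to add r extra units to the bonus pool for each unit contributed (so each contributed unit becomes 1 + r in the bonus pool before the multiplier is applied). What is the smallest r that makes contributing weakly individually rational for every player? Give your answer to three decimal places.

With matching at rate r, one contributed unit becomes (1 + r) in the bonus pool and returns 5.8 × (1 + r) / 9 to the contributor.
Setting this equal to 1: 1 + r = 9/5.8 = 1.5517.
So the minimum matching rate is r = 1.5517 − 1 = 0.552.

0.552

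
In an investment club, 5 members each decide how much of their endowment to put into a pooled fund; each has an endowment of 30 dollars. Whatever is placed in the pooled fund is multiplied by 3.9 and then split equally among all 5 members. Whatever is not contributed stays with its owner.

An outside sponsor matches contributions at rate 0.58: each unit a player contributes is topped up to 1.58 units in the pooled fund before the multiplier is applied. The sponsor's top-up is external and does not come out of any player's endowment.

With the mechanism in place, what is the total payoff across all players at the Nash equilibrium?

924.30 dollars

The effective private return per unit is now 3.9 × 1.58 / 5 = 1.2324 > 1, so every player's dominant strategy flips to full contribution.
At the Nash equilibrium everyone contributes 30. Group total payoff = 3.9 × 1.58 × 150 = 924.30.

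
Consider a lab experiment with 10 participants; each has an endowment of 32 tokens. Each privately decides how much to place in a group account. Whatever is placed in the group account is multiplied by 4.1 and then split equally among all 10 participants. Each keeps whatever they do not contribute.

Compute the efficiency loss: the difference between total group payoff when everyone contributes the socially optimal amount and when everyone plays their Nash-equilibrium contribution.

Each contributed unit returns 4.1/10 = 0.4100 to its contributor — below 1 — so contributing 0 is dominant for every player. At the Nash equilibrium everyone keeps their 32, and the group total is 10 × 32 = 320.
Each contributed unit returns 4.100 to the group as a whole (0.4100 to each of 10 players), which exceeds 1, so the social optimum is full contribution: group total = 4.100 × 320 = 1312.00.
Efficiency loss = 1312.00 − 320 = 992.00.

992.00 tokens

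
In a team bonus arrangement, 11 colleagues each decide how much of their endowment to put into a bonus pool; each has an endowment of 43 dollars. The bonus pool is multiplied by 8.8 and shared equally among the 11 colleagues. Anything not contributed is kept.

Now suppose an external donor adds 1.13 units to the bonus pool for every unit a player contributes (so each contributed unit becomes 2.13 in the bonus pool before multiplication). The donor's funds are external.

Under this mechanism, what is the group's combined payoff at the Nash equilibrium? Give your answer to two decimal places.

8865.91 dollars

The effective private return per unit is now 8.8 × 2.13 / 11 = 1.7040 > 1, so every player's dominant strategy flips to full contribution.
At the Nash equilibrium everyone contributes 43. Group total payoff = 8.8 × 2.13 × 473 = 8865.91.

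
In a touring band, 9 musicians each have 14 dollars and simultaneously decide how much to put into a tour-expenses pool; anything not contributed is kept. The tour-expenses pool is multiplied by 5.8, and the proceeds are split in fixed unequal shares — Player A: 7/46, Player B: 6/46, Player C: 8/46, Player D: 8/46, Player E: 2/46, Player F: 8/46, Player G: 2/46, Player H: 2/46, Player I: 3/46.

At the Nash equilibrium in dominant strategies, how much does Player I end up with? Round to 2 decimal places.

29.89 dollars

A player with share s gets back 5.8·s per unit contributed, so full contribution is dominant for anyone with s > 1/5.8 = 0.1724 and zero contribution is dominant for anyone below.
The shares above 0.1724 belong to Player C, Player D and Player F, contributing 14 each; the remaining 6 contribute 0. Total contributed: 42.
Player I keeps 14 and receives 5.8 × 42 × 3/46 = 15.89 from the tour-expenses pool, for a payoff of 29.89.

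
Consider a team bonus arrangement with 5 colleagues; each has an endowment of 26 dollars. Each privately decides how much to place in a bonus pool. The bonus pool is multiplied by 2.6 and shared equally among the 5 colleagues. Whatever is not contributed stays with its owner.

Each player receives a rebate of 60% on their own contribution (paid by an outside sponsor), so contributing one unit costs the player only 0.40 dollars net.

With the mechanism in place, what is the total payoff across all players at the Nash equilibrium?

The effective private return per unit is now (2.6/5) / 0.40 = 1.3000 > 1, so every player's dominant strategy flips to full contribution.
So the Nash equilibrium is full contribution by all 5; the group earns 5 × (26 × 0.60 + 2.6 × 26) = 416.00.

416.00 dollars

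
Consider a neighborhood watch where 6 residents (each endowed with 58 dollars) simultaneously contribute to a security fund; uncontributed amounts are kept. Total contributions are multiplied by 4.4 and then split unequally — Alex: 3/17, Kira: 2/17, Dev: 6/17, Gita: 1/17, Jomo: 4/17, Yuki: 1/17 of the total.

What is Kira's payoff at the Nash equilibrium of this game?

Each unit j contributes comes back to j as 4.4 × (j's share), so j prefers to contribute only if that share exceeds 1/4.4 = 0.2273; otherwise keeping the unit dominates.
The shares above 0.2273 belong to Dev and Jomo, contributing 58 each; the remaining 4 contribute 0. Total contributed: 116.
Kira keeps 58 and receives 4.4 × 116 × 2/17 = 60.05 from the security fund, for a payoff of 118.05.

118.05 dollars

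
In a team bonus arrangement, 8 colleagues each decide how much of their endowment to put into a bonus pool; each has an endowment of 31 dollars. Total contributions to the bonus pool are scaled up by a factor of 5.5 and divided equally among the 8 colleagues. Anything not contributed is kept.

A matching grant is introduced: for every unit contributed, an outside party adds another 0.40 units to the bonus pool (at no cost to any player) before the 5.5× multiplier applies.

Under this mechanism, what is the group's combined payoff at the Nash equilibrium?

With the mechanism, a contributed unit returns 5.5 × 1.40 / 8 = 0.9625 per unit of net cost — still below 1 — so contributing 0 remains dominant for every player.
Everyone keeps their endowment and the group total is 8 × 31 = 248.

248.00 dollars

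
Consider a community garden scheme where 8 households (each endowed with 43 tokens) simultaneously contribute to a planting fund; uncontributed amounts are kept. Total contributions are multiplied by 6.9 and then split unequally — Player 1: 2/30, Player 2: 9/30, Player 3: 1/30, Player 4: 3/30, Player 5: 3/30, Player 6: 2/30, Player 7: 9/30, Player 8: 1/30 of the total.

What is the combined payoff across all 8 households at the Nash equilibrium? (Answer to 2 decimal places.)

Player j's private return per contributed unit is 6.9 × (j's share). Contributing is weakly dominant for j when that share is at least 1/6.9 = 0.1449, and contributing 0 is dominant otherwise.
Player 2 and Player 7 are above the threshold, contributing 43 each; the remaining 6 contribute 0. Total contributed: 86.
The planting fund pays out 6.9 × 86 = 593.40 in total (split across the unequal shares, but the aggregate is all that matters for the group sum).
The 6 free-riders keep 43 each, adding 258. Group total = 258 + 593.40 = 851.40.

851.40 tokens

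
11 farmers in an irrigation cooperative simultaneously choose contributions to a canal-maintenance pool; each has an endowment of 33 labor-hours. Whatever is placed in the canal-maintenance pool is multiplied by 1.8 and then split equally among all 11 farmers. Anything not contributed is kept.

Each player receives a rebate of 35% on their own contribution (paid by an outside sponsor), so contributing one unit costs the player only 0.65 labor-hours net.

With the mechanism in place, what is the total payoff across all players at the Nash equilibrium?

With the mechanism, a contributed unit returns (1.8/11) / 0.65 = 0.2517 per unit of net cost — still below 1 — so contributing 0 remains dominant for every player.
Everyone keeps their endowment and the group total is 11 × 33 = 363.

363.00 labor-hours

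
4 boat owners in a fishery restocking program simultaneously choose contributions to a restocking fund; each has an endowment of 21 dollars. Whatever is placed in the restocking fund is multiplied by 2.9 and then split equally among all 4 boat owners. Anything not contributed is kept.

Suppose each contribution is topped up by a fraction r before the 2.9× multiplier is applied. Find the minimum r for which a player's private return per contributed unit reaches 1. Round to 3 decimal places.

0.379

With matching at rate r, one contributed unit becomes (1 + r) in the restocking fund and returns 2.9 × (1 + r) / 4 to the contributor.
Setting this equal to 1: 1 + r = 4/2.9 = 1.3793.
So the minimum matching rate is r = 1.3793 − 1 = 0.379.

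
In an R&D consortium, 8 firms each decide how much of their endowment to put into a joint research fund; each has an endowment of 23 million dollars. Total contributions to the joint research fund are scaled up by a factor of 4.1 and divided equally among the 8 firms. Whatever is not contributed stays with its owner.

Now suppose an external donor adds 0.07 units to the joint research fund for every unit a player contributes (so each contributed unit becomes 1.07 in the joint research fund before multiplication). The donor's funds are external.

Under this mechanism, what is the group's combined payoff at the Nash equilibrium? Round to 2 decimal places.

184.00 million dollars

The effective private return is 4.1 × 1.07 / 8 = 0.5484, which is still under 1, so the mechanism doesn't change anyone's dominant strategy: zero contribution.
Everyone keeps their endowment and the group total is 8 × 23 = 184.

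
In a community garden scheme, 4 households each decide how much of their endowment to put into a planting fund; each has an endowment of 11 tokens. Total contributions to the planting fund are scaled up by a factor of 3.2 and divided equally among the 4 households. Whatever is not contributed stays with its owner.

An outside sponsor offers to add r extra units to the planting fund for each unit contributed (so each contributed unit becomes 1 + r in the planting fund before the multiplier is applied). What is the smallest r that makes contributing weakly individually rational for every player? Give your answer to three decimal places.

0.250

With matching at rate r, one contributed unit becomes (1 + r) in the planting fund and returns 3.2 × (1 + r) / 4 to the contributor.
Setting this equal to 1: 1 + r = 4/3.2 = 1.2500.
So the minimum matching rate is r = 1.2500 − 1 = 0.250.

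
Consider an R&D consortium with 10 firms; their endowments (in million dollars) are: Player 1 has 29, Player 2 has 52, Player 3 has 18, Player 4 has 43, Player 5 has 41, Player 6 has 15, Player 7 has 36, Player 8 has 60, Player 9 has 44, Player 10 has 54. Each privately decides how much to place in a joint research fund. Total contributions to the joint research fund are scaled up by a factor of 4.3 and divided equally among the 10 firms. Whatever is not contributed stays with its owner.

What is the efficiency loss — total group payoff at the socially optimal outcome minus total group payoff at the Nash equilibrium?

The private return per contributed unit is 4.3/10 = 0.4300 < 1 for every player regardless of endowment, so the Nash equilibrium is zero contribution and the group total is Σ E_j = 29 + 52 + 18 + 43 + 41 + 15 + 36 + 60 + 44 + 54 = 392.
Each contributed unit returns 4.300 to the group, so the social optimum is full contribution by everyone: group total = 4.300 × 392 = 1685.60.
Efficiency loss = (4.300 − 1) × 392 = 1293.60.

1293.60 million dollars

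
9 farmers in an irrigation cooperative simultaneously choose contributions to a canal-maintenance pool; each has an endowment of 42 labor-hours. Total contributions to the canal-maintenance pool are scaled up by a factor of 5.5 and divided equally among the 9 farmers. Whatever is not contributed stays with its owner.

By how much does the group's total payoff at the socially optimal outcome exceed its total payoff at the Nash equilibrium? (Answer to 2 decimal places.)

Each contributed unit returns 5.5/9 = 0.6111 to its contributor — below 1 — so contributing 0 is dominant for every player. At the Nash equilibrium everyone keeps their 42, and the group total is 9 × 42 = 378.
Each contributed unit returns 5.500 to the group as a whole (0.6111 to each of 9 players), which exceeds 1, so the social optimum is full contribution: group total = 5.500 × 378 = 2079.00.
Efficiency loss = 2079.00 − 378 = 1701.00.

1701.00 labor-hours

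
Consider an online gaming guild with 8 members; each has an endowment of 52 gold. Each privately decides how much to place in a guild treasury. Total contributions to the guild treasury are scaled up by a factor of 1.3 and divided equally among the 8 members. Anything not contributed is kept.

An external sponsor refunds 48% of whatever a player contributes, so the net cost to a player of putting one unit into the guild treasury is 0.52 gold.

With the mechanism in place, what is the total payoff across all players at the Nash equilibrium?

416.00 gold

The effective private return is (1.3/8) / 0.52 = 0.3125, which is still under 1, so the mechanism doesn't change anyone's dominant strategy: zero contribution.
Everyone keeps their endowment and the group total is 8 × 52 = 416.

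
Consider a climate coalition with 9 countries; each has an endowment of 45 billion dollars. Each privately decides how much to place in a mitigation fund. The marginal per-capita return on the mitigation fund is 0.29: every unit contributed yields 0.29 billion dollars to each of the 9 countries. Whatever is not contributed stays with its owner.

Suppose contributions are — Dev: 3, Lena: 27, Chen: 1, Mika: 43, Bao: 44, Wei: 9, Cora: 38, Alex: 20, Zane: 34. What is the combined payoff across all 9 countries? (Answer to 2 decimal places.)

757.59 billion dollars

Total contributed: 3 + 27 + 1 + 43 + 44 + 9 + 38 + 20 + 34 = 219; total kept: 9 × 45 − 219 = 186.
The mitigation fund pays out 0.29 × 9 × 219 = 571.59 in aggregate.
Group total = 186 + 571.59 = 757.59.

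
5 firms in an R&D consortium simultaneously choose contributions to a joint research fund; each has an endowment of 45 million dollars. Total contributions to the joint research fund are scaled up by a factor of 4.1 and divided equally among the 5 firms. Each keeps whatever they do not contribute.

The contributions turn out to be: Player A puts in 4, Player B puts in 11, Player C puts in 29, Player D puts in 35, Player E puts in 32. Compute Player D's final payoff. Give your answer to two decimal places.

101.02 million dollars

Total contributed: 4 + 11 + 29 + 35 + 32 = 111.
Each receives 4.1 × 111 / 5 = 91.02 from the joint research fund.
Player D keeps 45 − 35 = 10, so Player D's payoff is 10 + 91.02 = 101.02.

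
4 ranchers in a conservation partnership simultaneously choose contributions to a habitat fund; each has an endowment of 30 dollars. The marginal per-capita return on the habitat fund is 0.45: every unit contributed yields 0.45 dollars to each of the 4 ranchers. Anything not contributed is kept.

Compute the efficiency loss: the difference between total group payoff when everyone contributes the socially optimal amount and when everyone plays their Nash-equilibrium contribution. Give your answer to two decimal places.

The private return per contributed unit is 0.45 < 1, so contributing 0 is dominant for every player. At the Nash equilibrium everyone keeps their 30, and the group total is 4 × 30 = 120.
Each contributed unit returns 1.800 to the group as a whole (0.45 to each of 4 players), which exceeds 1, so the social optimum is full contribution: group total = 1.800 × 120 = 216.00.
Efficiency loss = 216.00 − 120 = 96.00.

96.00 dollars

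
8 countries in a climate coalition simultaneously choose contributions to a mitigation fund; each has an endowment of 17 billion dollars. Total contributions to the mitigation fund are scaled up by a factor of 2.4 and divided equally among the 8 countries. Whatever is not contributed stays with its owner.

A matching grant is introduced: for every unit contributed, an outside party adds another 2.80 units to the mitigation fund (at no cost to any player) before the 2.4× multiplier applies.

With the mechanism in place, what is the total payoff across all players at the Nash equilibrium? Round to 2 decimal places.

The effective private return per unit is now 2.4 × 3.80 / 8 = 1.1400 > 1, so every player's dominant strategy flips to full contribution.
So the Nash equilibrium is full contribution by all 8; the group earns 2.4 × 3.80 × 136 = 1240.32.

1240.32 billion dollars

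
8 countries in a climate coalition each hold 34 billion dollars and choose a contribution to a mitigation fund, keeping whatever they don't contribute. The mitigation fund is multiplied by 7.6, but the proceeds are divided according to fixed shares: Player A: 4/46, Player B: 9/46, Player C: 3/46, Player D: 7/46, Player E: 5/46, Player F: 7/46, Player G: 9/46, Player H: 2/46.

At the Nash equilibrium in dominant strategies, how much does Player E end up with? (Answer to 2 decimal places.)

146.35 billion dollars

For player j, contributing a unit is worthwhile iff 7.6 × (j's share) ≥ 1, i.e. iff j's share is at least 0.1316.
Player B, Player D, Player F and Player G are above the threshold, contributing 34 each; the remaining 4 contribute 0. Total contributed: 136.
Player E keeps 34 and receives 7.6 × 136 × 5/46 = 112.35 from the mitigation fund, for a payoff of 146.35.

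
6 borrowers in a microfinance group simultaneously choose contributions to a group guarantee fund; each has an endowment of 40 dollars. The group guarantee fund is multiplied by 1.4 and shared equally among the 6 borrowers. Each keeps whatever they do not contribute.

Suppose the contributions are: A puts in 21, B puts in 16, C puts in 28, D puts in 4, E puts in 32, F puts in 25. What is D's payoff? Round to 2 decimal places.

65.40 dollars

Total contributed: 21 + 16 + 28 + 4 + 32 + 25 = 126.
Each receives 1.4 × 126 / 6 = 29.40 from the group guarantee fund.
D keeps 40 − 4 = 36, so D's payoff is 36 + 29.40 = 65.40.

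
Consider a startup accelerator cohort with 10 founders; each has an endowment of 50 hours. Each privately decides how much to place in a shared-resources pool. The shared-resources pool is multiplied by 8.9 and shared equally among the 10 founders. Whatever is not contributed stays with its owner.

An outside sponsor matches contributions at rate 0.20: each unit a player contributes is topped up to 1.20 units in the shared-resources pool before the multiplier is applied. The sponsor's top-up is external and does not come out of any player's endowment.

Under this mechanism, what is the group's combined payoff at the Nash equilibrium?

Under the mechanism each unit contributed yields 8.9 × 1.20 / 10 = 1.0680 back to its contributor per unit of net cost, which exceeds 1, making full contribution the dominant choice for everyone.
At the Nash equilibrium everyone contributes 50. Group total payoff = 8.9 × 1.20 × 500 = 5340.00.

5340.00 hours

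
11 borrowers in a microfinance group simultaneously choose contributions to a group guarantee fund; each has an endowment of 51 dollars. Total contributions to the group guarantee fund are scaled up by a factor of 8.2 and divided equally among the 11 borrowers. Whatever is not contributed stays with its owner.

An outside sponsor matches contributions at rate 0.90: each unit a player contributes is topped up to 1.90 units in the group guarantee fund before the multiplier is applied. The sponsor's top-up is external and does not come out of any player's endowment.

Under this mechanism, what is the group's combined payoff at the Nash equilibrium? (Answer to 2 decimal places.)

Under the mechanism each unit contributed yields 8.2 × 1.90 / 11 = 1.4164 back to its contributor per unit of net cost, which exceeds 1, making full contribution the dominant choice for everyone.
So the Nash equilibrium is full contribution by all 11; the group earns 8.2 × 1.90 × 561 = 8740.38.

8740.38 dollars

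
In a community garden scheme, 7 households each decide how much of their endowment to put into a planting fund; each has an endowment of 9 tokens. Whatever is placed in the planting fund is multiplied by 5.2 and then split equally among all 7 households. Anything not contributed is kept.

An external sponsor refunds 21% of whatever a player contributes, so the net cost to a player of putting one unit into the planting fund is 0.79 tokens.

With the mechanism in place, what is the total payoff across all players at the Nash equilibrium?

Even with the mechanism, each unit contributed returns only (5.2/7) / 0.79 = 0.9403 per unit of net cost, so contributing nothing is still dominant.
At the Nash equilibrium no one contributes; group total payoff = 7 × 9 = 63.

63.00 tokens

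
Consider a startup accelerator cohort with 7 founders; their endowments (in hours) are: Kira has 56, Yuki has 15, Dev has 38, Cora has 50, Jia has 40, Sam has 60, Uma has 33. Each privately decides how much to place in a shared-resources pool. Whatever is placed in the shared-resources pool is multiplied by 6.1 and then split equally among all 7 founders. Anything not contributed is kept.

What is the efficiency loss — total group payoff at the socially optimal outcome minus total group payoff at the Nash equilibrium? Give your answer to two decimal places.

The private return per contributed unit is 6.1/7 = 0.8714 < 1 for every player regardless of endowment, so the Nash equilibrium is zero contribution and the group total is Σ E_j = 56 + 15 + 38 + 50 + 40 + 60 + 33 = 292.
Each contributed unit returns 6.100 to the group, so the social optimum is full contribution by everyone: group total = 6.100 × 292 = 1781.20.
Efficiency loss = (6.100 − 1) × 292 = 1489.20.

1489.20 hours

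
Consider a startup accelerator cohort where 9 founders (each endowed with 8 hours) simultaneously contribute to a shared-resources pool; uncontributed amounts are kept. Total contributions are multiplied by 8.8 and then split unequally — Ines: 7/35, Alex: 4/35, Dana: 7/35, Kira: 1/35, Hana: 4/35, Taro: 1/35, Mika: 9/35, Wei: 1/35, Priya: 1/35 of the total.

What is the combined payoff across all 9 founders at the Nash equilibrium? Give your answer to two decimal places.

Each unit j contributes comes back to j as 8.8 × (j's share), so j prefers to contribute only if that share exceeds 1/8.8 = 0.1136; otherwise keeping the unit dominates.
The shares above 0.1136 belong to Ines, Alex, Dana, Hana and Mika, contributing 8 each; the remaining 4 contribute 0. Total contributed: 40.
The shared-resources pool pays out 8.8 × 40 = 352.00 in total (split across the unequal shares, but the aggregate is all that matters for the group sum).
The 4 free-riders keep 8 each, adding 32. Group total = 32 + 352.00 = 384.00.

384.00 hours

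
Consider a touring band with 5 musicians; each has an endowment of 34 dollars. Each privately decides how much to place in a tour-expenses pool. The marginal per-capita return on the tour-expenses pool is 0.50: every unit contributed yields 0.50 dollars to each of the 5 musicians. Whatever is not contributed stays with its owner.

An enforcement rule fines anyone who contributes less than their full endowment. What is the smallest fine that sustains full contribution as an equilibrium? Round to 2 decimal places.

17.00 dollars

Given the others contribute fully, the best deviation is to contribute 0 (any partial contribution still incurs the fine and gives up units whose private return 0.50 is below 1).
Deviating from 34 to 0 saves 34 dollars but forfeits the deviator's share of the drop in the tour-expenses pool: 0.50 × 34 = 17.00.
So the deviation gain is 34 − 17.00 = 17.00, and the fine must be at least 17.00 dollars to wipe it out.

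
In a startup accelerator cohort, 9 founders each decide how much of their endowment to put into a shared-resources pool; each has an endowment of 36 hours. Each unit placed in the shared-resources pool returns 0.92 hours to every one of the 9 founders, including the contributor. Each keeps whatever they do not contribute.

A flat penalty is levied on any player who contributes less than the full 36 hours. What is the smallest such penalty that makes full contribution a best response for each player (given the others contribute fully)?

2.88 hours

Given the others contribute fully, the best deviation is to contribute 0 (any partial contribution still incurs the fine and gives up units whose private return 0.92 is below 1).
Deviating from 36 to 0 saves 36 hours but forfeits the deviator's share of the drop in the shared-resources pool: 0.92 × 36 = 33.12.
So the deviation gain is 36 − 33.12 = 2.88, and the fine must be at least 2.88 hours to wipe it out.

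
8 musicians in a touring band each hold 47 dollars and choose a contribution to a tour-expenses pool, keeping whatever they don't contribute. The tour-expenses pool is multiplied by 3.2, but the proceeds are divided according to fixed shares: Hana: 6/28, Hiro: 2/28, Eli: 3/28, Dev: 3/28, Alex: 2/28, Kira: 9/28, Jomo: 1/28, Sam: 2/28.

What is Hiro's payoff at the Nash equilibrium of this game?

For player j, contributing a unit is worthwhile iff 3.2 × (j's share) ≥ 1, i.e. iff j's share is at least 0.3125.
Kira alone (share 9/28) is above the threshold, contributing 47; the remaining 7 contribute 0. Total contributed: 47.
Hiro keeps 47 and receives 3.2 × 47 × 2/28 = 10.74 from the tour-expenses pool, for a payoff of 57.74.

57.74 dollars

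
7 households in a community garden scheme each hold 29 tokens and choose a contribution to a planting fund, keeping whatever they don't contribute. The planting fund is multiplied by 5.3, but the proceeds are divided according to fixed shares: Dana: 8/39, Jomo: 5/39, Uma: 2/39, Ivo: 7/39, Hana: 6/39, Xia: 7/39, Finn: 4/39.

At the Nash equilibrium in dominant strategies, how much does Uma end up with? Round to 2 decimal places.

36.88 tokens

A player with share s gets back 5.3·s per unit contributed, so full contribution is dominant for anyone with s > 1/5.3 = 0.1887 and zero contribution is dominant for anyone below.
Only Dana (8/39) clears that bar, contributing 29; the remaining 6 contribute 0. Total contributed: 29.
Uma keeps 29 and receives 5.3 × 29 × 2/39 = 7.88 from the planting fund, for a payoff of 36.88.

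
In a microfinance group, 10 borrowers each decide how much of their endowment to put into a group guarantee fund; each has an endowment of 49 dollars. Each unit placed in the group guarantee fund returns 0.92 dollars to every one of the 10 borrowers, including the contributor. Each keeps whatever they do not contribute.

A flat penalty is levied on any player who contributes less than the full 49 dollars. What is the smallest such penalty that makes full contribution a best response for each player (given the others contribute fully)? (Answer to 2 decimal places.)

3.92 dollars

Given the others contribute fully, the best deviation is to contribute 0 (any partial contribution still incurs the fine and gives up units whose private return 0.92 is below 1).
Deviating from 49 to 0 saves 49 dollars but forfeits the deviator's share of the drop in the group guarantee fund: 0.92 × 49 = 45.08.
So the deviation gain is 49 − 45.08 = 3.92, and the fine must be at least 3.92 dollars to wipe it out.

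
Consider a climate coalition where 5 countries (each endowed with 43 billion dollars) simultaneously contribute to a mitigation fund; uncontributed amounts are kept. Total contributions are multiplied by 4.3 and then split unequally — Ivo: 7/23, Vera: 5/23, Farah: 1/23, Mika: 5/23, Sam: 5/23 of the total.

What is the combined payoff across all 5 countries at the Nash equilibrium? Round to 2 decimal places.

356.90 billion dollars

For player j, contributing a unit is worthwhile iff 4.3 × (j's share) ≥ 1, i.e. iff j's share is at least 0.2326.
Ivo alone (share 7/23) is above the threshold, contributing 43; the remaining 4 contribute 0. Total contributed: 43.
The mitigation fund pays out 4.3 × 43 = 184.90 in total (split across the unequal shares, but the aggregate is all that matters for the group sum).
The 4 free-riders keep 43 each, adding 172. Group total = 172 + 184.90 = 356.90.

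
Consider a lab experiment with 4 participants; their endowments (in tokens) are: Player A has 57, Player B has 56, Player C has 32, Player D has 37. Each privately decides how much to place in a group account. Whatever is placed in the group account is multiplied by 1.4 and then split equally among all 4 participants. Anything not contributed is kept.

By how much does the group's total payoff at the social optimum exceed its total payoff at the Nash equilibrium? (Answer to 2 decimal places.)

72.80 tokens

The private return per contributed unit is 1.4/4 = 0.3500 < 1 for every player regardless of endowment, so the Nash equilibrium is zero contribution and the group total is Σ E_j = 57 + 56 + 32 + 37 = 182.
Each contributed unit returns 1.400 to the group, so the social optimum is full contribution by everyone: group total = 1.400 × 182 = 254.80.
Efficiency loss = (1.400 − 1) × 182 = 72.80.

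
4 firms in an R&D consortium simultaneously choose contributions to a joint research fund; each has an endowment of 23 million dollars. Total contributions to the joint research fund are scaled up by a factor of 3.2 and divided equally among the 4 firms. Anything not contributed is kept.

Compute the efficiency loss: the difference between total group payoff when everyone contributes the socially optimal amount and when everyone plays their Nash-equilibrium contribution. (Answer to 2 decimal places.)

Each contributed unit returns 3.2/4 = 0.8000 to its contributor — below 1 — so contributing 0 is dominant for every player. At the Nash equilibrium everyone keeps their 23, and the group total is 4 × 23 = 92.
Each contributed unit returns 3.200 to the group as a whole (0.8000 to each of 4 players), which exceeds 1, so the social optimum is full contribution: group total = 3.200 × 92 = 294.40.
Efficiency loss = 294.40 − 92 = 202.40.

202.40 million dollars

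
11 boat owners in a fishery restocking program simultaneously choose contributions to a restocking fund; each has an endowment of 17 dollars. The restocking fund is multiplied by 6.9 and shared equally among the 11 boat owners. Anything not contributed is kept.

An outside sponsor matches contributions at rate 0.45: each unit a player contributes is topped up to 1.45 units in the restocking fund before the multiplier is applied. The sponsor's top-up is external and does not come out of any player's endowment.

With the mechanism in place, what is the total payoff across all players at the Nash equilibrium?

187.00 dollars

With the mechanism, a contributed unit returns 6.9 × 1.45 / 11 = 0.9095 per unit of net cost — still below 1 — so contributing 0 remains dominant for every player.
At the Nash equilibrium no one contributes; group total payoff = 11 × 17 = 187.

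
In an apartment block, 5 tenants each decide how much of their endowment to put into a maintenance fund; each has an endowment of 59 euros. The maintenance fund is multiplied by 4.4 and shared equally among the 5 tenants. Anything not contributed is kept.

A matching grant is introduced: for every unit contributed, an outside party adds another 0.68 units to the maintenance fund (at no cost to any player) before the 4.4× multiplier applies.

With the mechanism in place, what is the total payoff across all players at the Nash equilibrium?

2180.64 euros

Under the mechanism each unit contributed yields 4.4 × 1.68 / 5 = 1.4784 back to its contributor per unit of net cost, which exceeds 1, making full contribution the dominant choice for everyone.
At the Nash equilibrium everyone contributes 59. Group total payoff = 4.4 × 1.68 × 295 = 2180.64.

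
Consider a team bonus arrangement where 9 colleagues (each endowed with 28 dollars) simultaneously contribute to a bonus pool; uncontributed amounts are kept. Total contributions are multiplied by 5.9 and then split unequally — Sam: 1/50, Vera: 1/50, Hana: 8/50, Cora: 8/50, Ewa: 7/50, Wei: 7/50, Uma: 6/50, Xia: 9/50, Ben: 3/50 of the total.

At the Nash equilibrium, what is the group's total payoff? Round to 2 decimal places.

For player j, contributing a unit is worthwhile iff 5.9 × (j's share) ≥ 1, i.e. iff j's share is at least 0.1695.
The only share above 0.1695 is Xia's 9/50, contributing 28; the remaining 8 contribute 0. Total contributed: 28.
The bonus pool pays out 5.9 × 28 = 165.20 in total (split across the unequal shares, but the aggregate is all that matters for the group sum).
The 8 free-riders keep 28 each, adding 224. Group total = 224 + 165.20 = 389.20.

389.20 dollars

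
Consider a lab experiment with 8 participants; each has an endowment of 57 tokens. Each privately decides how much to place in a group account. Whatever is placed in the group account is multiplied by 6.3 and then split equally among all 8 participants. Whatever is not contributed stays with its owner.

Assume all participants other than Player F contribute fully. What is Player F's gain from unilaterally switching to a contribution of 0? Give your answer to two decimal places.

12.11 tokens

Switching from a contribution of 57 to 0 lets Player F keep an extra 57 tokens, but lowers the group account by 57, which costs Player F their own share of that drop: 6.3/8 × 57 = 44.89.
Net gain = 57 − 44.89 = 12.11. The private return per contributed unit (0.7875) is below 1, so free-riding is indeed the best response regardless of what the others do.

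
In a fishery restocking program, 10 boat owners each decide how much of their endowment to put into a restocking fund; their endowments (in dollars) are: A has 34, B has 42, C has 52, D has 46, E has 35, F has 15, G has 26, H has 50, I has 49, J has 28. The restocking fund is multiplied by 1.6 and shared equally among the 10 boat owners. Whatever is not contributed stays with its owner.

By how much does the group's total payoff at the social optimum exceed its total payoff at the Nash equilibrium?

The private return per contributed unit is 1.6/10 = 0.1600 < 1 for every player regardless of endowment, so the Nash equilibrium is zero contribution and the group total is Σ E_j = 34 + 42 + 52 + 46 + 35 + 15 + 26 + 50 + 49 + 28 = 377.
Each contributed unit returns 1.600 to the group, so the social optimum is full contribution by everyone: group total = 1.600 × 377 = 603.20.
Efficiency loss = (1.600 − 1) × 377 = 226.20.

226.20 dollars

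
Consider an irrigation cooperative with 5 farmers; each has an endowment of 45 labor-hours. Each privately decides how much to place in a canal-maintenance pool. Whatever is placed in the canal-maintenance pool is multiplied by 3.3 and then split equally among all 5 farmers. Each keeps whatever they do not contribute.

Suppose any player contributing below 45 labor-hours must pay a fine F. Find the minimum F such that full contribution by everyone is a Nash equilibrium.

15.30 labor-hours

Given the others contribute fully, the best deviation is to contribute 0 (any partial contribution still incurs the fine and gives up units whose private return 0.6600 is below 1).
Deviating from 45 to 0 saves 45 labor-hours but forfeits the deviator's share of the drop in the canal-maintenance pool: 3.3/5 × 45 = 29.70.
So the deviation gain is 45 − 29.70 = 15.30, and the fine must be at least 15.30 labor-hours to wipe it out.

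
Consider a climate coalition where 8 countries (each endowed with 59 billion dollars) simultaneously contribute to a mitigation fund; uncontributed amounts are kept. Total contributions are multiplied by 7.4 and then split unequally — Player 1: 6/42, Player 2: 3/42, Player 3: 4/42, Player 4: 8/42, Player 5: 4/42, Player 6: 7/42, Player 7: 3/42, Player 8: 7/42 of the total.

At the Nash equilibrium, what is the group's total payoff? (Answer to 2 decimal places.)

1982.40 billion dollars

A player with share s gets back 7.4·s per unit contributed, so full contribution is dominant for anyone with s > 1/7.4 = 0.1351 and zero contribution is dominant for anyone below.
The shares above 0.1351 belong to Player 1, Player 4, Player 6 and Player 8, contributing 59 each; the remaining 4 contribute 0. Total contributed: 236.
The mitigation fund pays out 7.4 × 236 = 1746.40 in total (split across the unequal shares, but the aggregate is all that matters for the group sum).
The 4 free-riders keep 59 each, adding 236. Group total = 236 + 1746.40 = 1982.40.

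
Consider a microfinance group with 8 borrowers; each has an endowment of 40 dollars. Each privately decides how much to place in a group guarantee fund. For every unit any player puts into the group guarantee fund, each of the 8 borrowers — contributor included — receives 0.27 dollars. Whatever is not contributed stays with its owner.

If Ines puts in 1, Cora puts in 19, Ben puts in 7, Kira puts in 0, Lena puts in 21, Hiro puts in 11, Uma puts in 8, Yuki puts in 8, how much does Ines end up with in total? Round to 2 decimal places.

59.25 dollars

Total contributed: 1 + 19 + 7 + 0 + 21 + 11 + 8 + 8 = 75.
Each receives 0.27 × 75 = 20.25 from the group guarantee fund.
Ines keeps 40 − 1 = 39, so Ines's payoff is 39 + 20.25 = 59.25.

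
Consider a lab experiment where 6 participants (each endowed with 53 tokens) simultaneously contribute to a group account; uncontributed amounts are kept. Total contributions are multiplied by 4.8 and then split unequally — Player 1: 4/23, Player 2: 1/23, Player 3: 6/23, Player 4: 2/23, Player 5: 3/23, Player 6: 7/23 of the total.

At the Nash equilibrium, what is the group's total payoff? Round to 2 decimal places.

720.80 tokens

A player with share s gets back 4.8·s per unit contributed, so full contribution is dominant for anyone with s > 1/4.8 = 0.2083 and zero contribution is dominant for anyone below.
Player 3 and Player 6 clear that bar, contributing 53 each; the remaining 4 contribute 0. Total contributed: 106.
The group account pays out 4.8 × 106 = 508.80 in total (split across the unequal shares, but the aggregate is all that matters for the group sum).
The 4 free-riders keep 53 each, adding 212. Group total = 212 + 508.80 = 720.80.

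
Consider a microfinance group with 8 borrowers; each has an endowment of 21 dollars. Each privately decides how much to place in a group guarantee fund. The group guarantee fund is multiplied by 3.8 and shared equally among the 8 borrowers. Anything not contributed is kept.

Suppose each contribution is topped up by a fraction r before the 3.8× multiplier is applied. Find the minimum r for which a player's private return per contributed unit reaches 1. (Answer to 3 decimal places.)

1.105

With matching at rate r, one contributed unit becomes (1 + r) in the group guarantee fund and returns 3.8 × (1 + r) / 8 to the contributor.
Setting this equal to 1: 1 + r = 8/3.8 = 2.1053.
So the minimum matching rate is r = 2.1053 − 1 = 1.105.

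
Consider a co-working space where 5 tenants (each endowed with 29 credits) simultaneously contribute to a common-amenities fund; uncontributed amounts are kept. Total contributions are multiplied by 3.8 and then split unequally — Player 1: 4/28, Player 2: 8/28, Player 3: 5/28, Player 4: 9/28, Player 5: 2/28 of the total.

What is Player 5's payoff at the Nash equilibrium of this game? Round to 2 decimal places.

44.74 credits

Each unit j contributes comes back to j as 3.8 × (j's share), so j prefers to contribute only if that share exceeds 1/3.8 = 0.2632; otherwise keeping the unit dominates.
Player 2 and Player 4 clear that bar, contributing 29 each; the remaining 3 contribute 0. Total contributed: 58.
Player 5 keeps 29 and receives 3.8 × 58 × 2/28 = 15.74 from the common-amenities fund, for a payoff of 44.74.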